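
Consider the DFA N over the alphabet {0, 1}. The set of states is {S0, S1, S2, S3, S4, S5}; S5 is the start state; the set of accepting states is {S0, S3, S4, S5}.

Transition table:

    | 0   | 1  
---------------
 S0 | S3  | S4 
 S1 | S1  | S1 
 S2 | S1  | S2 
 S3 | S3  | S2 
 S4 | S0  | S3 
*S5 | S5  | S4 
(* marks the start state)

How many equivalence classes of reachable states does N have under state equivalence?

5

Every state is reachable, so we keep all 6.
Start with accepting vs non-accepting: {S0,S3,S4,S5} | {S1,S2}.
Split {S0,S3,S4,S5} by δ(·,1) → {S0,S4,S5} and {S3}.
On input 0, block {S0,S4,S5} splits into {S4,S5} and {S0}.
Refine {S4,S5} on symbol 0: members go to different blocks, giving {S4} and {S5}.
No further refinement is possible. Final partition (5 blocks): {S4} | {S1,S2} | {S3} | {S0} | {S5}.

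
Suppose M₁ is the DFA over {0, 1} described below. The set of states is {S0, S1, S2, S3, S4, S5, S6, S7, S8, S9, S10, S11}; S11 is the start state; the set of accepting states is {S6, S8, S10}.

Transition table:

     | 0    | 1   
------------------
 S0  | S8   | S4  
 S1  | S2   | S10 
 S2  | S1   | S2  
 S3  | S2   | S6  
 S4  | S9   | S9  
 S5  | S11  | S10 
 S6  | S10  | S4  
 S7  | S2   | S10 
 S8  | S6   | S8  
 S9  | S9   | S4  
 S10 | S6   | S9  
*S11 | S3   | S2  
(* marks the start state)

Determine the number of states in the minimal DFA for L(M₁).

First remove the unreachable states {S0,S5,S7,S8}; 8 states remain.
P0 = {S6,S10} | {S1,S2,S3,S4,S9,S11}.
Refine {S1,S2,S3,S4,S9,S11} on symbol 1: members go to different blocks, giving {S2,S4,S9,S11} and {S1,S3}.
Split {S2,S4,S9,S11} by δ(·,0) → {S2,S11} and {S4,S9}.
No further refinement is possible. Final partition (4 blocks): {S6,S10} | {S2,S11} | {S1,S3} | {S4,S9}.

4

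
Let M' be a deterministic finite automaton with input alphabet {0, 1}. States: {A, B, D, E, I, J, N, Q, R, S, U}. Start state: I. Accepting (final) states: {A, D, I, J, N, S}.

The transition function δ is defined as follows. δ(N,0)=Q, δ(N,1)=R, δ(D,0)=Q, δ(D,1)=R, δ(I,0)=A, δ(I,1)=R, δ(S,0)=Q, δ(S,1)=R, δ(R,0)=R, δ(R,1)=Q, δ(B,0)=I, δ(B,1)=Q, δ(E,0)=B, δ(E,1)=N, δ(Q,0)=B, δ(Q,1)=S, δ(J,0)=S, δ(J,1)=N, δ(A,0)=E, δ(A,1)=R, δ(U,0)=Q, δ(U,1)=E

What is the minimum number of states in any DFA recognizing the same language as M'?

5

States {D,J,U} cannot be reached from the start state, so discard them.
P0 = {A,I,N,S} | {B,E,Q,R}.
Refine {A,I,N,S} on symbol 0: members go to different blocks, giving {A,N,S} and {I}.
Split {B,E,Q,R} by δ(·,0) → {E,Q,R} and {B}.
On input 0, block {E,Q,R} splits into {E,Q} and {R}.
The partition is now stable with 5 blocks: {A,N,S} | {E,Q} | {I} | {B} | {R}.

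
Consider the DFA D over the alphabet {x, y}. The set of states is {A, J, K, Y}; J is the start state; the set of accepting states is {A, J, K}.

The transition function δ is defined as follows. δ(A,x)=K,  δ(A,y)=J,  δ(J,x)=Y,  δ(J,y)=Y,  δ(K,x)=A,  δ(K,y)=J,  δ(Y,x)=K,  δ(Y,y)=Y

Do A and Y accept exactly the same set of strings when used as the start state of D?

No

All states are reachable from the start state.
Start with accepting vs non-accepting: {A,J,K} | {Y}.
Refine {A,J,K} on symbol x: members go to different blocks, giving {A,K} and {J}.
The partition is now stable with 3 blocks: {A,K} | {Y} | {J}.
A and Y end up in different blocks, so they are distinguishable. For instance, the string 'ε' is accepted from only A.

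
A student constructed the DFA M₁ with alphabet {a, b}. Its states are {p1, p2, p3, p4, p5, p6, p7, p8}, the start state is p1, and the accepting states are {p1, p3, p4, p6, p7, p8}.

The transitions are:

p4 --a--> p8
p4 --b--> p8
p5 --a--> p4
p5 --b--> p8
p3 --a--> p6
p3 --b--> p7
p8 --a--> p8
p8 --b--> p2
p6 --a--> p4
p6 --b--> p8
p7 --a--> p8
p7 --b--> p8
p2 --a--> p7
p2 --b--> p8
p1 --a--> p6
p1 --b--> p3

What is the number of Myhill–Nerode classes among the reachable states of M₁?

First remove the unreachable states {p5}; 7 states remain.
Start with accepting vs non-accepting: {p1,p3,p4,p6,p7,p8} | {p2}.
Split {p1,p3,p4,p6,p7,p8} by δ(·,b) → {p1,p3,p4,p6,p7} and {p8}.
Split {p1,p3,p4,p6,p7} by δ(·,a) → {p1,p3,p6} and {p4,p7}.
On input a, block {p1,p3,p6} splits into {p1,p3} and {p6}.
Split {p1,p3} by δ(·,b) → {p1} and {p3}.
No further refinement is possible. Final partition (6 blocks): {p1} | {p2} | {p8} | {p4,p7} | {p6} | {p3}.

6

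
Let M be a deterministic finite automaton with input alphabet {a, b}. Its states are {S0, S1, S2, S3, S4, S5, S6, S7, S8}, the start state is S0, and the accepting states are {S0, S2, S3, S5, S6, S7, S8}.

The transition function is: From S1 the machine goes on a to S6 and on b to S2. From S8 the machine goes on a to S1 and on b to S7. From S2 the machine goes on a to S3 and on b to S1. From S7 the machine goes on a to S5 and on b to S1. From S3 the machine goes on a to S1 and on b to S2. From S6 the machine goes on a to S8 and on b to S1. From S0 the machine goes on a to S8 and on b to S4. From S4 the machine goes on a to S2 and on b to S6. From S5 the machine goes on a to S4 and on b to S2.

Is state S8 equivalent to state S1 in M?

All states are reachable from the start state.
Start with accepting vs non-accepting: {S0,S2,S3,S5,S6,S7,S8} | {S1,S4}.
On input a, block {S0,S2,S3,S5,S6,S7,S8} splits into {S0,S2,S6,S7} and {S3,S5,S8}.
No further refinement is possible. Final partition (3 blocks): {S0,S2,S6,S7} | {S1,S4} | {S3,S5,S8}.
S8 and S1 end up in different blocks, so they are distinguishable. For instance, the string 'ε' is accepted from only S8.

No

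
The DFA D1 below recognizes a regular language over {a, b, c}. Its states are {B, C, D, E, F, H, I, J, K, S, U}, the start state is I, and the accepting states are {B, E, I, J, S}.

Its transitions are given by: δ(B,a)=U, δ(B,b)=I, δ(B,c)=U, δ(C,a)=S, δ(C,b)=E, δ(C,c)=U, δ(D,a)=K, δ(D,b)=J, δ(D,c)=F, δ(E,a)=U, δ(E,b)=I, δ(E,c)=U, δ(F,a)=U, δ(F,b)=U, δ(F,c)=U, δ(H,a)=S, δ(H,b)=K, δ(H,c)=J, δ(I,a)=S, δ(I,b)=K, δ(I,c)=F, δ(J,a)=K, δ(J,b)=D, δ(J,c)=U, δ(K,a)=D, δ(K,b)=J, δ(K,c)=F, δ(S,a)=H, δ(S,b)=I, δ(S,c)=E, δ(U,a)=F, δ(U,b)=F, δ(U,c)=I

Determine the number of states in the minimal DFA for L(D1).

8

States {B,C} cannot be reached from the start state, so discard them.
Start with accepting vs non-accepting: {E,I,J,S} | {D,F,H,K,U}.
Refine {E,I,J,S} on symbol a: members go to different blocks, giving {E,J,S} and {I}.
Refine {E,J,S} on symbol b: members go to different blocks, giving {E,S} and {J}.
Split {E,S} by δ(·,c) → {E} and {S}.
On input a, block {D,F,H,K,U} splits into {D,F,K,U} and {H}.
On input b, block {D,F,K,U} splits into {D,K} and {F,U}.
Refine {F,U} on symbol c: members go to different blocks, giving {F} and {U}.
The partition is now stable with 8 blocks: {E} | {D,K} | {I} | {J} | {S} | {H} | {F} | {U}.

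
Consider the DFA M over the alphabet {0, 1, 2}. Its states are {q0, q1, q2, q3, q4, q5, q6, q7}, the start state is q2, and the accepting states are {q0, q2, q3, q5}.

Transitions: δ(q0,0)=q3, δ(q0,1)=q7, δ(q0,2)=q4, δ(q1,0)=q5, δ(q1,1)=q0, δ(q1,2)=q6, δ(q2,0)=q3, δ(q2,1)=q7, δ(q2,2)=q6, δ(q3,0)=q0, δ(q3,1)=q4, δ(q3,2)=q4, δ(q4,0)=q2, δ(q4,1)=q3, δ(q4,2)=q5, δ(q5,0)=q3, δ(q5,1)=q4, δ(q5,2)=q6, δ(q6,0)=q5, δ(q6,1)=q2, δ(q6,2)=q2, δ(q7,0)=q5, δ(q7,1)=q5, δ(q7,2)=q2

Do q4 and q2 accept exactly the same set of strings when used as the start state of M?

First remove the unreachable states {q1}; 7 states remain.
Initial partition by acceptance: {q0,q2,q3,q5} | {q4,q6,q7}.
The partition is now stable with 2 blocks: {q0,q2,q3,q5} | {q4,q6,q7}.
q4 and q2 end up in different blocks, so they are distinguishable. For instance, the string 'ε' is accepted from only q2.

No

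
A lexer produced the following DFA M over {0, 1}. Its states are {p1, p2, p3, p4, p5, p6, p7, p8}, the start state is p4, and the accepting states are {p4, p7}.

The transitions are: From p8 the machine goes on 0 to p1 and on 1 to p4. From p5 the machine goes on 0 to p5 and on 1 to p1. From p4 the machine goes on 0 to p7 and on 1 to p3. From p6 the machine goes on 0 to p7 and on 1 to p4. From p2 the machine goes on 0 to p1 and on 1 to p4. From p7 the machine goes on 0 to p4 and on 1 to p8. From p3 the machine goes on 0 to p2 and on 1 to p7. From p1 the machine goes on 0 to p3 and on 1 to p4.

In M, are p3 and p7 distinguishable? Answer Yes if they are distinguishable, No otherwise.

Yes

First remove the unreachable states {p5,p6}; 6 states remain.
Start with accepting vs non-accepting: {p4,p7} | {p1,p2,p3,p8}.
No further refinement is possible. Final partition (2 blocks): {p4,p7} | {p1,p2,p3,p8}.
p3 and p7 end up in different blocks, so they are distinguishable. For instance, the string 'ε' is accepted from only p7.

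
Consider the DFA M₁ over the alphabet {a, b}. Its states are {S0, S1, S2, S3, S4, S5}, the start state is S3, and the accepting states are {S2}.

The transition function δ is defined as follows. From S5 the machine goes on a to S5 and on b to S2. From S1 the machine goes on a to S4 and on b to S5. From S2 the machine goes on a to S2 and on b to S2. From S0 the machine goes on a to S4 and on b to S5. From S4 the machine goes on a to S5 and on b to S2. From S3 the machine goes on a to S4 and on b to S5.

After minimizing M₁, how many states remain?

3

Reachable states from the start: {S2,S3,S4,S5}. Unreachable: {S0,S1} — drop them.
Start with accepting vs non-accepting: {S2} | {S3,S4,S5}.
Split {S3,S4,S5} by δ(·,b) → {S4,S5} and {S3}.
The partition is now stable with 3 blocks: {S2} | {S4,S5} | {S3}.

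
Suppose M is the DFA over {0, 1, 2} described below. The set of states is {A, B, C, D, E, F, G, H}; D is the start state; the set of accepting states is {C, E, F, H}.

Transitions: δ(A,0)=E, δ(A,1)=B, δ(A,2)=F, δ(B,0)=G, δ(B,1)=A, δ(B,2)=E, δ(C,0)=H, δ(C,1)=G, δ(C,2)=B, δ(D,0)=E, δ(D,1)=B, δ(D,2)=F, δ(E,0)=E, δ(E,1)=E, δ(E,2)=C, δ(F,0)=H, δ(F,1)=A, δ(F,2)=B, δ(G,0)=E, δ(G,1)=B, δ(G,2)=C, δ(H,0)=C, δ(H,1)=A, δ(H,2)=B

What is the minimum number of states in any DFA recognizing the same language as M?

4

Every state is reachable, so we keep all 8.
Start with accepting vs non-accepting: {C,E,F,H} | {A,B,D,G}.
Split {C,E,F,H} by δ(·,1) → {C,F,H} and {E}.
Refine {A,B,D,G} on symbol 0: members go to different blocks, giving {A,D,G} and {B}.
No further refinement is possible. Final partition (4 blocks): {C,F,H} | {A,D,G} | {E} | {B}.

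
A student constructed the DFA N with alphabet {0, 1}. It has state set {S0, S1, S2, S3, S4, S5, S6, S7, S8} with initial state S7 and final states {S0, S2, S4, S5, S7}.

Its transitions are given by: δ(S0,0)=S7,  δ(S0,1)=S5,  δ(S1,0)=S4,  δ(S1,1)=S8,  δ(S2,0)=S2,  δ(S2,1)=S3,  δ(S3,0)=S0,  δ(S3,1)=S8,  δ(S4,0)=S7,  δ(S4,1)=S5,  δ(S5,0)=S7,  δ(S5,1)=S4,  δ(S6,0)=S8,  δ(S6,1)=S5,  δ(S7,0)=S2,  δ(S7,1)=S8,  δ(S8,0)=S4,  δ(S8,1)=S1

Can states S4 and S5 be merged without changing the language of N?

First remove the unreachable states {S6}; 8 states remain.
Start with accepting vs non-accepting: {S0,S2,S4,S5,S7} | {S1,S3,S8}.
Refine {S0,S2,S4,S5,S7} on symbol 1: members go to different blocks, giving {S0,S4,S5} and {S2,S7}.
No further refinement is possible. Final partition (3 blocks): {S0,S4,S5} | {S1,S3,S8} | {S2,S7}.
S4 and S5 lie in the same block of the stable partition, so they are equivalent — no string distinguishes them.

Yes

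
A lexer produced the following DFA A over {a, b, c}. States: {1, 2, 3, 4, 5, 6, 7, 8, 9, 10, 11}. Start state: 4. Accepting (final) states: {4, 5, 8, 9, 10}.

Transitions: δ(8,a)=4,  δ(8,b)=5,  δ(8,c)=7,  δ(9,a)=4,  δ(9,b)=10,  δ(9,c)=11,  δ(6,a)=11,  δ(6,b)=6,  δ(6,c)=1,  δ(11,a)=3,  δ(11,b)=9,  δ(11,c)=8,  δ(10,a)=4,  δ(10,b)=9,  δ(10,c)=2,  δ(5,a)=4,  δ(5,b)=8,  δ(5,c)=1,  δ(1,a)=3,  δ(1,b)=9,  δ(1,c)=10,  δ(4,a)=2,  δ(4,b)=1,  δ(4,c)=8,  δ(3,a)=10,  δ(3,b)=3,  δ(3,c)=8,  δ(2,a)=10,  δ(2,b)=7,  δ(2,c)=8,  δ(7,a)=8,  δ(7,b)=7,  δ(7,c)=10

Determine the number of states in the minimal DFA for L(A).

Reachable states from the start: {1,2,3,4,5,7,8,9,10,11}. Unreachable: {6} — drop them.
Start with accepting vs non-accepting: {4,5,8,9,10} | {1,2,3,7,11}.
Refine {4,5,8,9,10} on symbol a: members go to different blocks, giving {5,8,9,10} and {4}.
Split {1,2,3,7,11} by δ(·,a) → {2,3,7} and {1,11}.
Refine {5,8,9,10} on symbol c: members go to different blocks, giving {5,9} and {8,10}.
The partition is now stable with 5 blocks: {5,9} | {2,3,7} | {4} | {1,11} | {8,10}.

5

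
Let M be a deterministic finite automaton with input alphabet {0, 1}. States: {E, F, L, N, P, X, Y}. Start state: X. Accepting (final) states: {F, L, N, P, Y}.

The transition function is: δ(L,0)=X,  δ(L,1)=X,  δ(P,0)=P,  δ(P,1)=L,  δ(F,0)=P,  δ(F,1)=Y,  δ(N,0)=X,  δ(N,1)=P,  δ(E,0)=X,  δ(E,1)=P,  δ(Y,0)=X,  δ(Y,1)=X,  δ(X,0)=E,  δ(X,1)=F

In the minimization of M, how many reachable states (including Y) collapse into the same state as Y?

2

Reachable states from the start: {E,F,L,P,X,Y}. Unreachable: {N} — drop them.
P0 = {F,L,P,Y} | {E,X}.
Refine {F,L,P,Y} on symbol 0: members go to different blocks, giving {L,Y} and {F,P}.
No further refinement is possible. Final partition (3 blocks): {L,Y} | {E,X} | {F,P}.
The equivalence class containing Y is {L,Y}, of size 2.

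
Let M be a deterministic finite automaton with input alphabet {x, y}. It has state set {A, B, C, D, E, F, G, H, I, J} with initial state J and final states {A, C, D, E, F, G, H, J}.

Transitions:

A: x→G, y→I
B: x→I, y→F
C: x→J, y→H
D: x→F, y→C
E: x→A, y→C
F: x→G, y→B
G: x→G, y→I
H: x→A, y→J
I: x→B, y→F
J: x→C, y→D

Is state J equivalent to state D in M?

No

Reachable states from the start: {A,B,C,D,F,G,H,I,J}. Unreachable: {E} — drop them.
P0 = {A,C,D,F,G,H,J} | {B,I}.
Split {A,C,D,F,G,H,J} by δ(·,y) → {C,D,H,J} and {A,F,G}.
Split {C,D,H,J} by δ(·,x) → {C,J} and {D,H}.
No further refinement is possible. Final partition (4 blocks): {C,J} | {B,I} | {A,F,G} | {D,H}.
J and D end up in different blocks, so they are distinguishable. For instance, the string 'xy' is accepted from only J.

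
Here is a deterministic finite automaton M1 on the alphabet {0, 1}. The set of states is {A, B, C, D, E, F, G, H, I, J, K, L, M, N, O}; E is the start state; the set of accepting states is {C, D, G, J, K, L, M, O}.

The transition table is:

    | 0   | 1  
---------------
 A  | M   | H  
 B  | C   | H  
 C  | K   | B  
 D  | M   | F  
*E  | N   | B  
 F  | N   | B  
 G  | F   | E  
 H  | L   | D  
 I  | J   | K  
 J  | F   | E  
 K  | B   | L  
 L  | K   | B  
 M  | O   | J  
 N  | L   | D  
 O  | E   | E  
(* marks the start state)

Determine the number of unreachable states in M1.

BFS from E reaches {B, C, D, E, F, H, J, K, L, M, N, O}; the 3 state(s) A, G, I are never visited.

3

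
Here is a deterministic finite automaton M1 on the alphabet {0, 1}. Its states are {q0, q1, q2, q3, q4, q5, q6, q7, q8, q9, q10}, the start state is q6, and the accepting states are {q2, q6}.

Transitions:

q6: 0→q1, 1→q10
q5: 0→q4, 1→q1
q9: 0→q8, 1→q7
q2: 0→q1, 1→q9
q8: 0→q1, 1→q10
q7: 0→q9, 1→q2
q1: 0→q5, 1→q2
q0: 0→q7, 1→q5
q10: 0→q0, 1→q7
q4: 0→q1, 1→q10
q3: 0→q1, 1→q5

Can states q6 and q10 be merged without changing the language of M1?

No

First remove the unreachable states {q3}; 10 states remain.
P0 = {q2,q6} | {q0,q1,q4,q5,q7,q8,q9,q10}.
On input 1, block {q0,q1,q4,q5,q7,q8,q9,q10} splits into {q0,q4,q5,q8,q9,q10} and {q1,q7}.
Split {q0,q4,q5,q8,q9,q10} by δ(·,0) → {q0,q4,q8} and {q5,q9,q10}.
The partition is now stable with 4 blocks: {q2,q6} | {q0,q4,q8} | {q1,q7} | {q5,q9,q10}.
q6 and q10 end up in different blocks, so they are distinguishable. For instance, the string 'ε' is accepted from only q6.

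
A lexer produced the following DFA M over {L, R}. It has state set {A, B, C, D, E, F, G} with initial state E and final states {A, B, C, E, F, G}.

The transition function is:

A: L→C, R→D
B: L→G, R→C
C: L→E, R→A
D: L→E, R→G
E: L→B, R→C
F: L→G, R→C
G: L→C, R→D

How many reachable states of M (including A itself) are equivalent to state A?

2

States {F} cannot be reached from the start state, so discard them.
Start with accepting vs non-accepting: {A,B,C,E,G} | {D}.
Split {A,B,C,E,G} by δ(·,R) → {B,C,E} and {A,G}.
Split {B,C,E} by δ(·,L) → {C,E} and {B}.
On input L, block {C,E} splits into {C} and {E}.
The partition is now stable with 5 blocks: {C} | {D} | {A,G} | {B} | {E}.
State A belongs to the block {A,G}, which has 2 states.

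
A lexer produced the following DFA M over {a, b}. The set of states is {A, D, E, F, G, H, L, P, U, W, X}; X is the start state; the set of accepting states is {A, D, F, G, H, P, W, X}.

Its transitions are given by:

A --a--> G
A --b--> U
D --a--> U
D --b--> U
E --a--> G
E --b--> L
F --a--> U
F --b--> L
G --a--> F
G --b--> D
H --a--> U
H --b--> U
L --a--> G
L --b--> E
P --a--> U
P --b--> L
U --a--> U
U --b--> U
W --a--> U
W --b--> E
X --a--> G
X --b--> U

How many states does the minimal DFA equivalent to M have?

6

First remove the unreachable states {A,H,P,W}; 7 states remain.
P0 = {D,F,G,X} | {E,L,U}.
Refine {D,F,G,X} on symbol a: members go to different blocks, giving {G,X} and {D,F}.
Refine {G,X} on symbol a: members go to different blocks, giving {X} and {G}.
On input a, block {E,L,U} splits into {E,L} and {U}.
On input b, block {D,F} splits into {F} and {D}.
Stable partition: {X} | {E,L} | {F} | {G} | {U} | {D} — 6 equivalence classes.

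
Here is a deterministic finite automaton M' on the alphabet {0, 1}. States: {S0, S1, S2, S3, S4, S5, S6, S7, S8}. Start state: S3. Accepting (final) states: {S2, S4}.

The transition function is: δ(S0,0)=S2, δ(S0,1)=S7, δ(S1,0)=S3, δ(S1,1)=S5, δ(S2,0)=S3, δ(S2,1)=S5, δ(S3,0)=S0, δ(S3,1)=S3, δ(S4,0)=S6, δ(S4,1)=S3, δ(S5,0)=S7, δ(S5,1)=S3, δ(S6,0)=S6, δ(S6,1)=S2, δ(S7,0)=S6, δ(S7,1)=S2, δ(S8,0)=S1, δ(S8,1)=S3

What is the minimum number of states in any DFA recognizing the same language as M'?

Reachable states from the start: {S0,S2,S3,S5,S6,S7}. Unreachable: {S1,S4,S8} — drop them.
P0 = {S2} | {S0,S3,S5,S6,S7}.
Split {S0,S3,S5,S6,S7} by δ(·,0) → {S3,S5,S6,S7} and {S0}.
On input 0, block {S3,S5,S6,S7} splits into {S5,S6,S7} and {S3}.
On input 1, block {S5,S6,S7} splits into {S6,S7} and {S5}.
The partition is now stable with 5 blocks: {S2} | {S6,S7} | {S0} | {S3} | {S5}.

5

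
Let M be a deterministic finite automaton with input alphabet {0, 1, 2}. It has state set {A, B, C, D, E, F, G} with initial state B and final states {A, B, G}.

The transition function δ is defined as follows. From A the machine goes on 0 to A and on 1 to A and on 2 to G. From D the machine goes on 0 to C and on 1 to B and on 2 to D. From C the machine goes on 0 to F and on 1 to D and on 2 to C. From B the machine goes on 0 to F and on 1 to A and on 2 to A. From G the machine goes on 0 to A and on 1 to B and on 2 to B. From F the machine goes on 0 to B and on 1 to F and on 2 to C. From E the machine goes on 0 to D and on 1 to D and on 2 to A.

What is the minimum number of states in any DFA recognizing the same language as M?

6

First remove the unreachable states {E}; 6 states remain.
Start with accepting vs non-accepting: {A,B,G} | {C,D,F}.
On input 0, block {A,B,G} splits into {A,G} and {B}.
Split {A,G} by δ(·,1) → {A} and {G}.
Refine {C,D,F} on symbol 0: members go to different blocks, giving {C,D} and {F}.
On input 0, block {C,D} splits into {C} and {D}.
No further refinement is possible. Final partition (6 blocks): {A} | {C} | {B} | {G} | {F} | {D}.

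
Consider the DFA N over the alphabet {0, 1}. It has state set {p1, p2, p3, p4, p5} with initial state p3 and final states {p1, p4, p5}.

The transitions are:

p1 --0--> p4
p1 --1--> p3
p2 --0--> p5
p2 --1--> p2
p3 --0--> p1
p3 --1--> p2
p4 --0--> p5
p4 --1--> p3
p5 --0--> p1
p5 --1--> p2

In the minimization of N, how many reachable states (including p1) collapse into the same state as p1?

Every state is reachable, so we keep all 5.
P0 = {p1,p4,p5} | {p2,p3}.
Stable partition: {p1,p4,p5} | {p2,p3} — 2 equivalence classes.
The equivalence class containing p1 is {p1,p4,p5}, of size 3.

3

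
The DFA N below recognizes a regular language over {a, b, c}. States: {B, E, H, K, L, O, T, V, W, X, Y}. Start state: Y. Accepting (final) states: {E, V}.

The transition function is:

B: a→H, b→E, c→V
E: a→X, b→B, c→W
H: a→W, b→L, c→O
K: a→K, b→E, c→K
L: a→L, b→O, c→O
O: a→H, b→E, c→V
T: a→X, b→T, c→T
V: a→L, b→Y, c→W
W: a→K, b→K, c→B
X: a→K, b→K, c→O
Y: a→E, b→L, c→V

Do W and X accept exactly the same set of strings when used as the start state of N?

States {T} cannot be reached from the start state, so discard them.
Initial partition by acceptance: {E,V} | {B,H,K,L,O,W,X,Y}.
On input a, block {B,H,K,L,O,W,X,Y} splits into {B,H,K,L,O,W,X} and {Y}.
On input b, block {E,V} splits into {E} and {V}.
Split {B,H,K,L,O,W,X} by δ(·,b) → {H,L,W,X} and {B,K,O}.
On input a, block {H,L,W,X} splits into {H,L} and {W,X}.
Split {H,L} by δ(·,a) → {L} and {H}.
Split {B,K,O} by δ(·,a) → {B,O} and {K}.
Stable partition: {E} | {L} | {Y} | {V} | {B,O} | {W,X} | {H} | {K} — 8 equivalence classes.
W and X lie in the same block of the stable partition, so they are equivalent — no string distinguishes them.

Yes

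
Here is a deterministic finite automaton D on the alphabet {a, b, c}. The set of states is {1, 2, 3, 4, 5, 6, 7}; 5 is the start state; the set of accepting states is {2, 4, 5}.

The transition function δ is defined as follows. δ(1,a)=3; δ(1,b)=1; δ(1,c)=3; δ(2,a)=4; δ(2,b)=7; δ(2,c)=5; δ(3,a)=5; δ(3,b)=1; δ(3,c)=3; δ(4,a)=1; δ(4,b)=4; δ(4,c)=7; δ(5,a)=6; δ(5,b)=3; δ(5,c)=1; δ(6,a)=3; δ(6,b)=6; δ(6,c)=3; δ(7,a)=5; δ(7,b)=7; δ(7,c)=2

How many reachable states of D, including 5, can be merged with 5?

1

Reachable states from the start: {1,3,5,6}. Unreachable: {2,4,7} — drop them.
P0 = {5} | {1,3,6}.
On input a, block {1,3,6} splits into {1,6} and {3}.
No further refinement is possible. Final partition (3 blocks): {5} | {1,6} | {3}.
The equivalence class containing 5 is {5}, of size 1.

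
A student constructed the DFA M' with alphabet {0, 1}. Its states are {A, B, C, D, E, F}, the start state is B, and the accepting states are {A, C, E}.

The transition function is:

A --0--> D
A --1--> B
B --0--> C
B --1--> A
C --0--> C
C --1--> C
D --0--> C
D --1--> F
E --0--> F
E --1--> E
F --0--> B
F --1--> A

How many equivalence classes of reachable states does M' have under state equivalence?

Reachable states from the start: {A,B,C,D,F}. Unreachable: {E} — drop them.
Start with accepting vs non-accepting: {A,C} | {B,D,F}.
Refine {A,C} on symbol 0: members go to different blocks, giving {A} and {C}.
Refine {B,D,F} on symbol 0: members go to different blocks, giving {B,D} and {F}.
Refine {B,D} on symbol 1: members go to different blocks, giving {B} and {D}.
No further refinement is possible. Final partition (5 blocks): {A} | {B} | {C} | {F} | {D}.

5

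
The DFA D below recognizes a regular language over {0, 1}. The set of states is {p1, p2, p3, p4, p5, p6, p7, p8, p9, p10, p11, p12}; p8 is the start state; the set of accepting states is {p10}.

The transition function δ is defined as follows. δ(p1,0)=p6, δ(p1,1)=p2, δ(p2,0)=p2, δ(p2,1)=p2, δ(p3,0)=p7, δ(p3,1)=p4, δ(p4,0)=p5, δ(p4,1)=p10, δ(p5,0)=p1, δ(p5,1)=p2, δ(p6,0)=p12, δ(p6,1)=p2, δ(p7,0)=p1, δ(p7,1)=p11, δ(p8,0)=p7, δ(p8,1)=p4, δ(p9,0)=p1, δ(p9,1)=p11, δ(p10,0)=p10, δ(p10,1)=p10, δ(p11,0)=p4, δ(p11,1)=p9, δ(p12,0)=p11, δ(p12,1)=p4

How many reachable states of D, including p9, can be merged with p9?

2

Reachable states from the start: {p1,p2,p4,p5,p6,p7,p8,p9,p10,p11,p12}. Unreachable: {p3} — drop them.
Initial partition by acceptance: {p10} | {p1,p2,p4,p5,p6,p7,p8,p9,p11,p12}.
Split {p1,p2,p4,p5,p6,p7,p8,p9,p11,p12} by δ(·,1) → {p1,p2,p5,p6,p7,p8,p9,p11,p12} and {p4}.
On input 0, block {p1,p2,p5,p6,p7,p8,p9,p11,p12} splits into {p1,p2,p5,p6,p7,p8,p9,p12} and {p11}.
Split {p1,p2,p5,p6,p7,p8,p9,p12} by δ(·,0) → {p1,p2,p5,p6,p7,p8,p9} and {p12}.
Split {p1,p2,p5,p6,p7,p8,p9} by δ(·,0) → {p1,p2,p5,p7,p8,p9} and {p6}.
On input 0, block {p1,p2,p5,p7,p8,p9} splits into {p2,p5,p7,p8,p9} and {p1}.
On input 0, block {p2,p5,p7,p8,p9} splits into {p5,p7,p9} and {p2,p8}.
Refine {p5,p7,p9} on symbol 1: members go to different blocks, giving {p7,p9} and {p5}.
Refine {p2,p8} on symbol 0: members go to different blocks, giving {p2} and {p8}.
Stable partition: {p10} | {p7,p9} | {p4} | {p11} | {p12} | {p6} | {p1} | {p2} | {p5} | {p8} — 10 equivalence classes.
State p9 belongs to the block {p7,p9}, which has 2 states.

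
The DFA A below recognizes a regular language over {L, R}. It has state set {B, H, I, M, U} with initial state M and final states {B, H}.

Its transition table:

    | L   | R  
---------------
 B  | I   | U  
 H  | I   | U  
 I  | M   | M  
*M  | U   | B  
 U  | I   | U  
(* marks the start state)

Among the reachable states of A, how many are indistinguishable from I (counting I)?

States {H} cannot be reached from the start state, so discard them.
P0 = {B} | {I,M,U}.
On input R, block {I,M,U} splits into {I,U} and {M}.
Split {I,U} by δ(·,L) → {U} and {I}.
Stable partition: {B} | {U} | {M} | {I} — 4 equivalence classes.
State I belongs to the block {I}, which has 1 states.

1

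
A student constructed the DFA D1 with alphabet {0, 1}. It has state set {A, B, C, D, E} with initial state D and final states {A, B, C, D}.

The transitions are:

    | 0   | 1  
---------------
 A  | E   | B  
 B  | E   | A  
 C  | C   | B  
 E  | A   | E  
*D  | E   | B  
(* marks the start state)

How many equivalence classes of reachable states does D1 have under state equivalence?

2

States {C} cannot be reached from the start state, so discard them.
Start with accepting vs non-accepting: {A,B,D} | {E}.
No further refinement is possible. Final partition (2 blocks): {A,B,D} | {E}.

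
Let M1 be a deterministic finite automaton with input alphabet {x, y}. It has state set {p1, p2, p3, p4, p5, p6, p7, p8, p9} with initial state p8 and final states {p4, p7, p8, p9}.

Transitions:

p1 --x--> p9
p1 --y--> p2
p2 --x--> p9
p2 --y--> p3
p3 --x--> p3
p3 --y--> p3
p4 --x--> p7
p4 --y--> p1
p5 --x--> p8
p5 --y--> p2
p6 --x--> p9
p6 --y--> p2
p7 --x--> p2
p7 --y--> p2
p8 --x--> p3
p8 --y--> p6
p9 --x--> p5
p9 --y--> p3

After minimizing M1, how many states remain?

First remove the unreachable states {p1,p4,p7}; 6 states remain.
Initial partition by acceptance: {p8,p9} | {p2,p3,p5,p6}.
On input x, block {p2,p3,p5,p6} splits into {p2,p5,p6} and {p3}.
Split {p8,p9} by δ(·,x) → {p8} and {p9}.
Split {p2,p5,p6} by δ(·,x) → {p2,p6} and {p5}.
Split {p2,p6} by δ(·,y) → {p2} and {p6}.
The partition is now stable with 6 blocks: {p8} | {p2} | {p3} | {p9} | {p5} | {p6}.

6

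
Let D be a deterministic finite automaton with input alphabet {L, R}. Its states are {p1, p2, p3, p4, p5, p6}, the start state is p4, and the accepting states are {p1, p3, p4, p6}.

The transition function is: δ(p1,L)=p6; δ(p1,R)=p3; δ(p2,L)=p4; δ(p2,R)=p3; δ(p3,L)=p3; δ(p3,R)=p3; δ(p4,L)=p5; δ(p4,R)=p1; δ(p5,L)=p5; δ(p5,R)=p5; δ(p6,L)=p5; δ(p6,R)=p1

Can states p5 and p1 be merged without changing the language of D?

States {p2} cannot be reached from the start state, so discard them.
Initial partition by acceptance: {p1,p3,p4,p6} | {p5}.
On input L, block {p1,p3,p4,p6} splits into {p1,p3} and {p4,p6}.
Refine {p1,p3} on symbol L: members go to different blocks, giving {p1} and {p3}.
The partition is now stable with 4 blocks: {p1} | {p5} | {p4,p6} | {p3}.
p5 and p1 end up in different blocks, so they are distinguishable. For instance, the string 'ε' is accepted from only p1.

No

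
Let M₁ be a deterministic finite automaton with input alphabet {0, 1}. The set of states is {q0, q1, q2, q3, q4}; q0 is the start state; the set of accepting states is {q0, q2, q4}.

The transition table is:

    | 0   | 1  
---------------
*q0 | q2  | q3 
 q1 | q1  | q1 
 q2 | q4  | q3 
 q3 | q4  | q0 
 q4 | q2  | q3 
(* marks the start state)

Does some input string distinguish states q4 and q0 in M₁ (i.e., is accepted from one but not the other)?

First remove the unreachable states {q1}; 4 states remain.
P0 = {q0,q2,q4} | {q3}.
No further refinement is possible. Final partition (2 blocks): {q0,q2,q4} | {q3}.
q4 and q0 lie in the same block of the stable partition, so they are equivalent — no string distinguishes them.

No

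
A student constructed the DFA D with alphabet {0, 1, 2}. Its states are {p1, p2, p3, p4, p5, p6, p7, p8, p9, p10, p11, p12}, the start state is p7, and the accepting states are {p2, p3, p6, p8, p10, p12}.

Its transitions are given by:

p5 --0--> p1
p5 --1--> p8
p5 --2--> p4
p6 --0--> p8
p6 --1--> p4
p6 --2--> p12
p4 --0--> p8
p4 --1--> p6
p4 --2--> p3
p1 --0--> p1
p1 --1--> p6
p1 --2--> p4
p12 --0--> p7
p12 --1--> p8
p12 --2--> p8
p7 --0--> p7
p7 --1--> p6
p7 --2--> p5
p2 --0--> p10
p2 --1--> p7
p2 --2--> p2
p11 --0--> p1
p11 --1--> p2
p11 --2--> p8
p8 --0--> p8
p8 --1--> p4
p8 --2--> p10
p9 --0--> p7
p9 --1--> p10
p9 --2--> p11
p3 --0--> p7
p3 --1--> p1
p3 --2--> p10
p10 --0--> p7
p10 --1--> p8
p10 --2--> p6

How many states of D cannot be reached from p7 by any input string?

BFS from p7 reaches {p1, p3, p4, p5, p6, p7, p8, p10, p12}; the 3 state(s) p2, p9, p11 are never visited.

3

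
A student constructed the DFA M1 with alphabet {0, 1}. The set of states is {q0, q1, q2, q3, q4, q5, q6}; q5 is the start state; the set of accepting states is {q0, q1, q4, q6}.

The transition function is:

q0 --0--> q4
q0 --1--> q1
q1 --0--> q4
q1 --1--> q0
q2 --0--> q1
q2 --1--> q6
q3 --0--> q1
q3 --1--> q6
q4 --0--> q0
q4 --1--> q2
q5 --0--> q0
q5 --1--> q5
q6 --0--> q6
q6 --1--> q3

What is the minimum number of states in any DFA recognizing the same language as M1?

5

Every state is reachable, so we keep all 7.
Initial partition by acceptance: {q0,q1,q4,q6} | {q2,q3,q5}.
Refine {q0,q1,q4,q6} on symbol 1: members go to different blocks, giving {q0,q1} and {q4,q6}.
Refine {q2,q3,q5} on symbol 1: members go to different blocks, giving {q2,q3} and {q5}.
On input 0, block {q4,q6} splits into {q4} and {q6}.
The partition is now stable with 5 blocks: {q0,q1} | {q2,q3} | {q4} | {q5} | {q6}.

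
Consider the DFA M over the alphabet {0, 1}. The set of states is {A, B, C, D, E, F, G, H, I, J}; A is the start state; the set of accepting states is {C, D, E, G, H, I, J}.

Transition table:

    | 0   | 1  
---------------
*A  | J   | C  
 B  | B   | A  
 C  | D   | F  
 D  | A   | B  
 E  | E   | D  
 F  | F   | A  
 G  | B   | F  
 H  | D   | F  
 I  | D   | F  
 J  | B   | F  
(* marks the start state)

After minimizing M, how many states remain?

States {E,G,H,I} cannot be reached from the start state, so discard them.
Start with accepting vs non-accepting: {C,D,J} | {A,B,F}.
Refine {C,D,J} on symbol 0: members go to different blocks, giving {D,J} and {C}.
On input 0, block {A,B,F} splits into {B,F} and {A}.
On input 0, block {D,J} splits into {D} and {J}.
No further refinement is possible. Final partition (5 blocks): {D} | {B,F} | {C} | {A} | {J}.

5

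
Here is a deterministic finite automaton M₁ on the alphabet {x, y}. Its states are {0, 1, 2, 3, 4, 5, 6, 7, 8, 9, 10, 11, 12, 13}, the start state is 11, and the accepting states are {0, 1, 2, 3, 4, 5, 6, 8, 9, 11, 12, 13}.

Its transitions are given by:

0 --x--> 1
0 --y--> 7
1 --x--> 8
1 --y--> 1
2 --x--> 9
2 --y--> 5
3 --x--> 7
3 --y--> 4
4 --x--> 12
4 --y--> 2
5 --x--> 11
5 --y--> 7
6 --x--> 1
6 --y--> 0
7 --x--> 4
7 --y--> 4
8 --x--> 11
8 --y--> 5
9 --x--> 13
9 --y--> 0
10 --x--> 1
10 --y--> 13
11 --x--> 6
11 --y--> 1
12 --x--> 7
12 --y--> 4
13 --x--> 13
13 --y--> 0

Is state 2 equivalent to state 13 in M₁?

First remove the unreachable states {3,10}; 12 states remain.
P0 = {0,1,2,4,5,6,8,9,11,12,13} | {7}.
On input x, block {0,1,2,4,5,6,8,9,11,12,13} splits into {0,1,2,4,5,6,8,9,11,13} and {12}.
On input x, block {0,1,2,4,5,6,8,9,11,13} splits into {0,1,2,5,6,8,9,11,13} and {4}.
Refine {0,1,2,5,6,8,9,11,13} on symbol y: members go to different blocks, giving {1,2,6,8,9,11,13} and {0,5}.
Split {1,2,6,8,9,11,13} by δ(·,y) → {2,6,8,9,13} and {1,11}.
On input x, block {2,6,8,9,13} splits into {2,9,13} and {6,8}.
The partition is now stable with 7 blocks: {2,9,13} | {7} | {12} | {4} | {0,5} | {1,11} | {6,8}.
2 and 13 lie in the same block of the stable partition, so they are equivalent — no string distinguishes them.

Yes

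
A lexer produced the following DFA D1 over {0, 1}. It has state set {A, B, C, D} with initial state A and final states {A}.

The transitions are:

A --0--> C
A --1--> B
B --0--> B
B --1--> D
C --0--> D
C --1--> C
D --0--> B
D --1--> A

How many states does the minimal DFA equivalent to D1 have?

4

Every state is reachable, so we keep all 4.
Start with accepting vs non-accepting: {A} | {B,C,D}.
Refine {B,C,D} on symbol 1: members go to different blocks, giving {B,C} and {D}.
Refine {B,C} on symbol 0: members go to different blocks, giving {B} and {C}.
The partition is now stable with 4 blocks: {A} | {B} | {D} | {C}.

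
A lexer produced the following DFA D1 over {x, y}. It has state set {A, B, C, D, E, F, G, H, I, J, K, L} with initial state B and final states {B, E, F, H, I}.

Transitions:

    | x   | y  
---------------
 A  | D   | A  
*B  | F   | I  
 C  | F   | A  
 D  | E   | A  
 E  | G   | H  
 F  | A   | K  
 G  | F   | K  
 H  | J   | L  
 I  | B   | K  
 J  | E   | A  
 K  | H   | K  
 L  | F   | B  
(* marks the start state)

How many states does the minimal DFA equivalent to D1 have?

10

States {C} cannot be reached from the start state, so discard them.
Start with accepting vs non-accepting: {B,E,F,H,I} | {A,D,G,J,K,L}.
Split {B,E,F,H,I} by δ(·,x) → {E,F,H} and {B,I}.
On input y, block {E,F,H} splits into {F,H} and {E}.
Split {A,D,G,J,K,L} by δ(·,x) → {G,K,L} and {D,J} and {A}.
On input x, block {F,H} splits into {F} and {H}.
Refine {G,K,L} on symbol x: members go to different blocks, giving {G,L} and {K}.
Split {G,L} by δ(·,y) → {G} and {L}.
Refine {B,I} on symbol x: members go to different blocks, giving {B} and {I}.
The partition is now stable with 10 blocks: {F} | {G} | {B} | {E} | {D,J} | {A} | {H} | {K} | {L} | {I}.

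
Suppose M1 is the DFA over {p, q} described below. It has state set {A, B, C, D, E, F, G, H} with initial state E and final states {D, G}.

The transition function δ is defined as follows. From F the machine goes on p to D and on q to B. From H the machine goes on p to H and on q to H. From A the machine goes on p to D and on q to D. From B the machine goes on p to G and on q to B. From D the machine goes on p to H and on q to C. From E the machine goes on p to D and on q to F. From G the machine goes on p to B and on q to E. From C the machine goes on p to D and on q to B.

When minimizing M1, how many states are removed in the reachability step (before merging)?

1

No path from E leads to A; the other 7 states are all reachable.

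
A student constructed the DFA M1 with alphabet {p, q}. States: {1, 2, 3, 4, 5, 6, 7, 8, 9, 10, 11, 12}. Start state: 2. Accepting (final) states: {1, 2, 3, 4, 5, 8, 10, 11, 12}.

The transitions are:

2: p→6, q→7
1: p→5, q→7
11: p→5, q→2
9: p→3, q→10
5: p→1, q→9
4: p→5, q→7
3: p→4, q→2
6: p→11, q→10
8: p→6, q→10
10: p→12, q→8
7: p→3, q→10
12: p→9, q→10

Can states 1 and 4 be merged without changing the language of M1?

Yes

All states are reachable from the start state.
Initial partition by acceptance: {1,2,3,4,5,8,10,11,12} | {6,7,9}.
Split {1,2,3,4,5,8,10,11,12} by δ(·,p) → {1,3,4,5,10,11} and {2,8,12}.
On input p, block {1,3,4,5,10,11} splits into {1,3,4,5,11} and {10}.
Split {1,3,4,5,11} by δ(·,q) → {1,4,5} and {3,11}.
On input q, block {2,8,12} splits into {8,12} and {2}.
The partition is now stable with 6 blocks: {1,4,5} | {6,7,9} | {8,12} | {10} | {3,11} | {2}.
1 and 4 lie in the same block of the stable partition, so they are equivalent — no string distinguishes them.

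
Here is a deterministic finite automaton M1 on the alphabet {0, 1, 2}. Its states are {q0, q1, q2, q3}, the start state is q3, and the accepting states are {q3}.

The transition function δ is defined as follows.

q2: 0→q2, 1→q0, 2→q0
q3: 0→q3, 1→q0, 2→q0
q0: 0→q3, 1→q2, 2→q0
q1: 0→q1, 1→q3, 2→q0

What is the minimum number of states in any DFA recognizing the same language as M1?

First remove the unreachable states {q1}; 3 states remain.
Start with accepting vs non-accepting: {q3} | {q0,q2}.
On input 0, block {q0,q2} splits into {q0} and {q2}.
The partition is now stable with 3 blocks: {q3} | {q0} | {q2}.

3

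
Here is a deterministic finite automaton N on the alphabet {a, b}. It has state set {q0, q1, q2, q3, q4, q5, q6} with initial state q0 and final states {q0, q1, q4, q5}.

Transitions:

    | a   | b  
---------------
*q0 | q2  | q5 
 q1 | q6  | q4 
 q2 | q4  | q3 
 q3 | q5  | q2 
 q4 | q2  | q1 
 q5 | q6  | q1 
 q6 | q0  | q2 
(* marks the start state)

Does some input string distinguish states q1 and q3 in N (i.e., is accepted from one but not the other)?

Yes

P0 = {q0,q1,q4,q5} | {q2,q3,q6}.
No further refinement is possible. Final partition (2 blocks): {q0,q1,q4,q5} | {q2,q3,q6}.
q1 and q3 end up in different blocks, so they are distinguishable. For instance, the string 'ε' is accepted from only q1.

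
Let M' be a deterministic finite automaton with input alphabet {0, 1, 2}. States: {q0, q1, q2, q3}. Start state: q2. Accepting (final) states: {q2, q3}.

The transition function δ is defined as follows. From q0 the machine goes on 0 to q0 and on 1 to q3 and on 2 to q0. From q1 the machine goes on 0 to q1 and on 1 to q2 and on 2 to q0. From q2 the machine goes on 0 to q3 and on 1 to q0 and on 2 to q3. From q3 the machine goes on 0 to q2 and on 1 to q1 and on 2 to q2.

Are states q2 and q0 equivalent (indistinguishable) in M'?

Start with accepting vs non-accepting: {q2,q3} | {q0,q1}.
Stable partition: {q2,q3} | {q0,q1} — 2 equivalence classes.
q2 and q0 end up in different blocks, so they are distinguishable. For instance, the string 'ε' is accepted from only q2.

No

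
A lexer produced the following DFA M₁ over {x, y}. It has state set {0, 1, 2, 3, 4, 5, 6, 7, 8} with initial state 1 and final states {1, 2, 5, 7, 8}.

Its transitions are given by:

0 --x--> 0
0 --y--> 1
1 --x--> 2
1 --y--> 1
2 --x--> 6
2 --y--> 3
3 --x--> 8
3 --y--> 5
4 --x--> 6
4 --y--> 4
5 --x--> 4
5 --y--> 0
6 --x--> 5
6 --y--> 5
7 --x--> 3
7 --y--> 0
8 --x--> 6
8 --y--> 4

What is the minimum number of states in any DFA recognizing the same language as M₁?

8

Reachable states from the start: {0,1,2,3,4,5,6,8}. Unreachable: {7} — drop them.
Start with accepting vs non-accepting: {1,2,5,8} | {0,3,4,6}.
Split {1,2,5,8} by δ(·,x) → {2,5,8} and {1}.
Refine {0,3,4,6} on symbol x: members go to different blocks, giving {0,4} and {3,6}.
Refine {2,5,8} on symbol x: members go to different blocks, giving {2,8} and {5}.
On input y, block {2,8} splits into {2} and {8}.
Refine {0,4} on symbol x: members go to different blocks, giving {0} and {4}.
On input x, block {3,6} splits into {3} and {6}.
No further refinement is possible. Final partition (8 blocks): {2} | {0} | {1} | {3} | {5} | {8} | {4} | {6}.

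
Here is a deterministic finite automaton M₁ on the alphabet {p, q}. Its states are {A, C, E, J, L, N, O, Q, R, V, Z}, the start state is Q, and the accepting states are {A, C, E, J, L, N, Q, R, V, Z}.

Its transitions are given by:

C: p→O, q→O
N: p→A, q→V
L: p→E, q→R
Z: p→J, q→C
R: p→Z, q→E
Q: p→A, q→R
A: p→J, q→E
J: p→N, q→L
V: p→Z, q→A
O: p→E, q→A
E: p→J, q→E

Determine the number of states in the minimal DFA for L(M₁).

Every state is reachable, so we keep all 11.
P0 = {A,C,E,J,L,N,Q,R,V,Z} | {O}.
Split {A,C,E,J,L,N,Q,R,V,Z} by δ(·,p) → {A,E,J,L,N,Q,R,V,Z} and {C}.
On input q, block {A,E,J,L,N,Q,R,V,Z} splits into {A,E,J,L,N,Q,R,V} and {Z}.
On input p, block {A,E,J,L,N,Q,R,V} splits into {A,E,J,L,N,Q} and {R,V}.
Refine {A,E,J,L,N,Q} on symbol q: members go to different blocks, giving {A,E,J} and {L,N,Q}.
Refine {A,E,J} on symbol p: members go to different blocks, giving {A,E} and {J}.
No further refinement is possible. Final partition (7 blocks): {A,E} | {O} | {C} | {Z} | {R,V} | {L,N,Q} | {J}.

7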